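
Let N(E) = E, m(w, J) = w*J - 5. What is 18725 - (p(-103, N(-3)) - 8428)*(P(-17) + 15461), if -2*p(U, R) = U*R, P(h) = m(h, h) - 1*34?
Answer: 269716765/2 ≈ 1.3486e+8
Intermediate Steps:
m(w, J) = -5 + J*w (m(w, J) = J*w - 5 = -5 + J*w)
P(h) = -39 + h**2 (P(h) = (-5 + h*h) - 1*34 = (-5 + h**2) - 34 = -39 + h**2)
p(U, R) = -R*U/2 (p(U, R) = -U*R/2 = -R*U/2)
18725 - (p(-103, N(-3)) - 8428)*(P(-17) + 15461) = 18725 - (-1/2*(-3)*(-103) - 8428)*((-39 + (-17)**2) + 15461) = 18725 - (-309/2 - 8428)*((-39 + 289) + 15461) = 18725 - (-17165)*(250 + 15461)/2 = 18725 - (-17165)*15711/2 = 18725 - 1*(-269679315/2) = 18725 + 269679315/2 = 269716765/2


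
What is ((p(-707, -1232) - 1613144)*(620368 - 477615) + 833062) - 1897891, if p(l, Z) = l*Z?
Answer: -105940921189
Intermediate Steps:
p(l, Z) = Z*l
((p(-707, -1232) - 1613144)*(620368 - 477615) + 833062) - 1897891 = ((-1232*(-707) - 1613144)*(620368 - 477615) + 833062) - 1897891 = ((871024 - 1613144)*142753 + 833062) - 1897891 = (-742120*142753 + 833062) - 1897891 = (-105939856360 + 833062) - 1897891 = -105939023298 - 1897891 = -105940921189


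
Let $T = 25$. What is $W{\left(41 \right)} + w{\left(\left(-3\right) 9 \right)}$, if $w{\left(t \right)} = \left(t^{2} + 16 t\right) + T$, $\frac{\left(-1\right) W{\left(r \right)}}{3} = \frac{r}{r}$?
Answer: $319$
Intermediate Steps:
$W{\left(r \right)} = -3$ ($W{\left(r \right)} = - 3 \frac{r}{r} = \left(-3\right) 1 = -3$)
$w{\left(t \right)} = 25 + t^{2} + 16 t$ ($w{\left(t \right)} = \left(t^{2} + 16 t\right) + 25 = 25 + t^{2} + 16 t$)
$W{\left(41 \right)} + w{\left(\left(-3\right) 9 \right)} = -3 + \left(25 + \left(\left(-3\right) 9\right)^{2} + 16 \left(\left(-3\right) 9\right)\right) = -3 + \left(25 + \left(-27\right)^{2} + 16 \left(-27\right)\right) = -3 + \left(25 + 729 - 432\right) = -3 + 322 = 319$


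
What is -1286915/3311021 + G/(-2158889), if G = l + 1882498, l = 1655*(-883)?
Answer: -596098120604/1021160973667 ≈ -0.58375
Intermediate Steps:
l = -1461365
G = 421133 (G = -1461365 + 1882498 = 421133)
-1286915/3311021 + G/(-2158889) = -1286915/3311021 + 421133/(-2158889) = -1286915*1/3311021 + 421133*(-1/2158889) = -183845/473003 - 421133/2158889 = -596098120604/1021160973667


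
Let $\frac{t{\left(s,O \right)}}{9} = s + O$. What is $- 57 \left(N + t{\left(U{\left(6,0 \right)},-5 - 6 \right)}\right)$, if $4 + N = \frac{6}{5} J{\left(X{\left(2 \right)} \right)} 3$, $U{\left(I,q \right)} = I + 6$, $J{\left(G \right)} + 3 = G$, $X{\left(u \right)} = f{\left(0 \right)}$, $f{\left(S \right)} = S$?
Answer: $\frac{1653}{5} \approx 330.6$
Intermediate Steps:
$X{\left(u \right)} = 0$
$J{\left(G \right)} = -3 + G$
$U{\left(I,q \right)} = 6 + I$
$t{\left(s,O \right)} = 9 O + 9 s$ ($t{\left(s,O \right)} = 9 \left(s + O\right) = 9 \left(O + s\right) = 9 O + 9 s$)
$N = - \frac{74}{5}$ ($N = -4 + \frac{6}{5} \left(-3 + 0\right) 3 = -4 + 6 \cdot \frac{1}{5} \left(-3\right) 3 = -4 + \frac{6}{5} \left(-3\right) 3 = -4 - \frac{54}{5} = - \frac{74}{5} \approx -14.8$)
$- 57 \left(N + t{\left(U{\left(6,0 \right)},-5 - 6 \right)}\right) = - 57 \left(- \frac{74}{5} + \left(9 \left(-5 - 6\right) + 9 \left(6 + 6\right)\right)\right) = - 57 \left(- \frac{74}{5} + \left(9 \left(-11\right) + 9 \cdot 12\right)\right) = - 57 \left(- \frac{74}{5} + \left(-99 + 108\right)\right) = - 57 \left(- \frac{74}{5} + 9\right) = \left(-57\right) \left(- \frac{29}{5}\right) = \frac{1653}{5}$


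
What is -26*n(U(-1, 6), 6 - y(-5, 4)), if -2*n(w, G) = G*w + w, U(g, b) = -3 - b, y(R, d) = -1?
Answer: -936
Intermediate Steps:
n(w, G) = -w/2 - G*w/2 (n(w, G) = -(G*w + w)/2 = -(w + G*w)/2 = -w/2 - G*w/2)
-26*n(U(-1, 6), 6 - y(-5, 4)) = -(-13)*(-3 - 1*6)*(1 + (6 - 1*(-1))) = -(-13)*(-3 - 6)*(1 + (6 + 1)) = -(-13)*(-9)*(1 + 7) = -(-13)*(-9)*8 = -26*36 = -936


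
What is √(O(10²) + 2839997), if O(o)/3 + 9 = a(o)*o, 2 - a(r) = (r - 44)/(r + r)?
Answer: √2840486 ≈ 1685.4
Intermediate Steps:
a(r) = 2 - (-44 + r)/(2*r) (a(r) = 2 - (r - 44)/(r + r) = 2 - (-44 + r)/(2*r))
O(o) = -27 + 3*o*(3/2 + 22/o) (O(o) = -27 + 3*((3/2 + 22/o)*o) = -27 + 3*(o*(3/2 + 22/o)) = -27 + 3*o*(3/2 + 22/o))
√(O(10²) + 2839997) = √((39 + (9/2)*10²) + 2839997) = √((39 + (9/2)*100) + 2839997) = √((39 + 450) + 2839997) = √(489 + 2839997) = √2840486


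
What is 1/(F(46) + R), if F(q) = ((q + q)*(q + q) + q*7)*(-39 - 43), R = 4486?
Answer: -1/715966 ≈ -1.3967e-6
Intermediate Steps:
F(q) = -574*q - 328*q² (F(q) = ((2*q)*(2*q) + 7*q)*(-82) = (4*q² + 7*q)*(-82) = -574*q - 328*q²)
1/(F(46) + R) = 1/(-82*46*(7 + 4*46) + 4486) = 1/(-82*46*(7 + 184) + 4486) = 1/(-82*46*191 + 4486) = 1/(-720452 + 4486) = 1/(-715966) = -1/715966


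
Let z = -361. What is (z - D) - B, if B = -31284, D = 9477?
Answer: 21446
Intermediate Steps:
(z - D) - B = (-361 - 1*9477) - 1*(-31284) = (-361 - 9477) + 31284 = -9838 + 31284 = 21446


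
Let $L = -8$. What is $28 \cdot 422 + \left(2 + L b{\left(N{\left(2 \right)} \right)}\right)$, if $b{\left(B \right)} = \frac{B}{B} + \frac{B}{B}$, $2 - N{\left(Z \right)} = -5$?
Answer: $11802$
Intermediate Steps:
$N{\left(Z \right)} = 7$ ($N{\left(Z \right)} = 2 - -5 = 2 + 5 = 7$)
$b{\left(B \right)} = 2$ ($b{\left(B \right)} = 1 + 1 = 2$)
$28 \cdot 422 + \left(2 + L b{\left(N{\left(2 \right)} \right)}\right) = 28 \cdot 422 + \left(2 - 16\right) = 11816 + \left(2 - 16\right) = 11816 - 14 = 11802$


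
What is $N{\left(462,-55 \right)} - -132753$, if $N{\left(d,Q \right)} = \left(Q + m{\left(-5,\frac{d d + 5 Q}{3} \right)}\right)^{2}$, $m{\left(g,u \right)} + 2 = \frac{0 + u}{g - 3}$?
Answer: $\frac{46102590097}{576} \approx 8.0039 \cdot 10^{7}$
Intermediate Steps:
$m{\left(g,u \right)} = -2 + \frac{u}{-3 + g}$ ($m{\left(g,u \right)} = -2 + \frac{0 + u}{g - 3} = -2 + \frac{u}{-3 + g}$)
$N{\left(d,Q \right)} = \left(-2 - \frac{d^{2}}{24} + \frac{19 Q}{24}\right)^{2}$ ($N{\left(d,Q \right)} = \left(Q + \frac{6 + \frac{d d + 5 Q}{3} - -10}{-3 - 5}\right)^{2} = \left(Q + \frac{6 + \left(d^{2} + 5 Q\right) \frac{1}{3} + 10}{-8}\right)^{2} = \left(Q - \frac{6 + \left(\frac{d^{2}}{3} + \frac{5 Q}{3}\right) + 10}{8}\right)^{2} = \left(Q - \frac{16 + \frac{d^{2}}{3} + \frac{5 Q}{3}}{8}\right)^{2} = \left(Q - \left(2 + \frac{d^{2}}{24} + \frac{5 Q}{24}\right)\right)^{2} = \left(-2 - \frac{d^{2}}{24} + \frac{19 Q}{24}\right)^{2}$)
$N{\left(462,-55 \right)} - -132753 = \frac{\left(48 + 462^{2} - -1045\right)^{2}}{576} - -132753 = \frac{\left(48 + 213444 + 1045\right)^{2}}{576} + 132753 = \frac{214537^{2}}{576} + 132753 = \frac{1}{576} \cdot 46026124369 + 132753 = \frac{46026124369}{576} + 132753 = \frac{46102590097}{576}$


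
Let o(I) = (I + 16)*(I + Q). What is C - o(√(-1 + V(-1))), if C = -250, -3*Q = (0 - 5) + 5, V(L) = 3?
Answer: -252 - 16*√2 ≈ -274.63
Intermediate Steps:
Q = 0 (Q = -((0 - 5) + 5)/3 = -(-5 + 5)/3 = -⅓*0 = 0)
o(I) = I*(16 + I) (o(I) = (I + 16)*(I + 0) = (16 + I)*I = I*(16 + I))
C - o(√(-1 + V(-1))) = -250 - √(-1 + 3)*(16 + √(-1 + 3)) = -250 - √2*(16 + √2)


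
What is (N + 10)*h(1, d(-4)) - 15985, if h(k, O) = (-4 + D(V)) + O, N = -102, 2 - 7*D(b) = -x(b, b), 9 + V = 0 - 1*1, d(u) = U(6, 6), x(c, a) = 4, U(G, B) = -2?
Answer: -108583/7 ≈ -15512.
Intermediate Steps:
d(u) = -2
V = -10 (V = -9 + (0 - 1*1) = -9 + (0 - 1) = -9 - 1 = -10)
D(b) = 6/7 (D(b) = 2/7 - (-1)*4/7 = 2/7 - ⅐*(-4) = 2/7 + 4/7 = 6/7)
h(k, O) = -22/7 + O (h(k, O) = (-4 + 6/7) + O = -22/7 + O)
(N + 10)*h(1, d(-4)) - 15985 = (-102 + 10)*(-22/7 - 2) - 15985 = -92*(-36/7) - 15985 = 3312/7 - 15985 = -108583/7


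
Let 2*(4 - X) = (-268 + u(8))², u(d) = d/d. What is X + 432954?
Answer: 794627/2 ≈ 3.9731e+5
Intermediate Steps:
u(d) = 1
X = -71281/2 (X = 4 - (-268 + 1)²/2 = 4 - ½*(-267)² = 4 - ½*71289 = 4 - 71289/2 = -71281/2 ≈ -35641.)
X + 432954 = -71281/2 + 432954 = 794627/2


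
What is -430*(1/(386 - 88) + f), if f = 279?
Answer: -17875745/149 ≈ -1.1997e+5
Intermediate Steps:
-430*(1/(386 - 88) + f) = -430*(1/(386 - 88) + 279) = -430*(1/298 + 279) = -430*83143/298 = -17875745/149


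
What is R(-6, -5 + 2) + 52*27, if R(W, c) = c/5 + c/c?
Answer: 7022/5 ≈ 1404.4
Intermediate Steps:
R(W, c) = 1 + c/5 (R(W, c) = c*(1/5) + 1 = c/5 + 1 = 1 + c/5)
R(-6, -5 + 2) + 52*27 = (1 + (-5 + 2)/5) + 52*27 = (1 + (1/5)*(-3)) + 1404 = (1 - 3/5) + 1404 = 2/5 + 1404 = 7022/5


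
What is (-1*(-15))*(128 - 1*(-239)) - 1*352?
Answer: 5153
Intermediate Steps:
(-1*(-15))*(128 - 1*(-239)) - 1*352 = 15*(128 + 239) - 352 = 15*367 - 352 = 5505 - 352 = 5153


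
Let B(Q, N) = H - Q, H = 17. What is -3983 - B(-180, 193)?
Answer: -4180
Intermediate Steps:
B(Q, N) = 17 - Q
-3983 - B(-180, 193) = -3983 - (17 - 1*(-180)) = -3983 - (17 + 180) = -3983 - 1*197 = -3983 - 197 = -4180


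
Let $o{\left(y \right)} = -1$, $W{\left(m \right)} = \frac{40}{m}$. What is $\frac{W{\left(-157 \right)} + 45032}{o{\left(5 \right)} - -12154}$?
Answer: $\frac{7069984}{1908021} \approx 3.7054$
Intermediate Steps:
$\frac{W{\left(-157 \right)} + 45032}{o{\left(5 \right)} - -12154} = \frac{\frac{40}{-157} + 45032}{-1 - -12154} = \frac{40 \left(- \frac{1}{157}\right) + 45032}{-1 + 12154} = \frac{- \frac{40}{157} + 45032}{12153} = \frac{7069984}{157} \cdot \frac{1}{12153} = \frac{7069984}{1908021}$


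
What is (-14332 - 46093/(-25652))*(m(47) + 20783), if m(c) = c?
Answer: -3828537033965/12826 ≈ -2.9850e+8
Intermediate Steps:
(-14332 - 46093/(-25652))*(m(47) + 20783) = (-14332 - 46093/(-25652))*(47 + 20783) = (-14332 - 46093*(-1/25652))*20830 = (-14332 + 46093/25652)*20830 = -367598371/25652*20830 = -3828537033965/12826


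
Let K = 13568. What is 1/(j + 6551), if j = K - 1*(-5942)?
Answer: 1/26061 ≈ 3.8372e-5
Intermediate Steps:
j = 19510 (j = 13568 - 1*(-5942) = 13568 + 5942 = 19510)
1/(j + 6551) = 1/(19510 + 6551) = 1/26061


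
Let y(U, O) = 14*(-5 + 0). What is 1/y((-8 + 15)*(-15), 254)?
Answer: -1/70 ≈ -0.014286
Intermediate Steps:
y(U, O) = -70 (y(U, O) = 14*(-5) = -70)
1/y((-8 + 15)*(-15), 254) = 1/(-70) = -1/70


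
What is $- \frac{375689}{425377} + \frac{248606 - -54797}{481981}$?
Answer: $- \frac{52014301978}{205023631837} \approx -0.2537$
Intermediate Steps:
$- \frac{375689}{425377} + \frac{248606 - -54797}{481981} = \left(-375689\right) \frac{1}{425377} + \left(248606 + 54797\right) \frac{1}{481981} = - \frac{375689}{425377} + 303403 \cdot \frac{1}{481981} = - \frac{375689}{425377} + \frac{303403}{481981} = - \frac{52014301978}{205023631837}$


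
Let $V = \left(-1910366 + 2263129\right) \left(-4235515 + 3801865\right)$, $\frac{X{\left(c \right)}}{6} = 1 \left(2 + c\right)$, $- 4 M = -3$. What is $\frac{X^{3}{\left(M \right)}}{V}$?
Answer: $- \frac{11979}{407935133200} \approx -2.9365 \cdot 10^{-8}$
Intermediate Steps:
$M = \frac{3}{4}$ ($M = \left(- \frac{1}{4}\right) \left(-3\right) = \frac{3}{4} \approx 0.75$)
$X{\left(c \right)} = 12 + 6 c$ ($X{\left(c \right)} = 6 \cdot 1 \left(2 + c\right) = 6 \left(2 + c\right) = 12 + 6 c$)
$V = -152975674950$ ($V = 352763 \left(-433650\right) = -152975674950$)
$\frac{X^{3}{\left(M \right)}}{V} = \frac{\left(12 + 6 \cdot \frac{3}{4}\right)^{3}}{-152975674950} = \left(12 + \frac{9}{2}\right)^{3} \left(- \frac{1}{152975674950}\right) = \left(\frac{33}{2}\right)^{3} \left(- \frac{1}{152975674950}\right) = \frac{35937}{8} \left(- \frac{1}{152975674950}\right) = - \frac{11979}{407935133200}$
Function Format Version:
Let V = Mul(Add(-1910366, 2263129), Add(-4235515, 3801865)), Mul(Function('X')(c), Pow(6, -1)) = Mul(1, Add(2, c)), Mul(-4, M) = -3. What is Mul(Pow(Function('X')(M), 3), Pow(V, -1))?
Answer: Rational(-11979, 407935133200) ≈ -2.9365e-8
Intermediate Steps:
M = Rational(3, 4) (M = Mul(Rational(-1, 4), -3) = Rational(3, 4) ≈ 0.75000)
Function('X')(c) = Add(12, Mul(6, c)) (Function('X')(c) = Mul(6, Mul(1, Add(2, c))) = Mul(6, Add(2, c)) = Add(12, Mul(6, c)))
V = -152975674950 (V = Mul(352763, -433650) = -152975674950)
Mul(Pow(Function('X')(M), 3), Pow(V, -1)) = Mul(Pow(Add(12, Mul(6, Rational(3, 4))), 3), Pow(-152975674950, -1)) = Mul(Pow(Add(12, Rational(9, 2)), 3), Rational(-1, 152975674950)) = Mul(Pow(Rational(33, 2), 3), Rational(-1, 152975674950)) = Mul(Rational(35937, 8), Rational(-1, 152975674950)) = Rational(-11979, 407935133200)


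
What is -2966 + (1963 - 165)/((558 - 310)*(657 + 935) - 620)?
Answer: -18857799/6358 ≈ -2966.0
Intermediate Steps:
-2966 + (1963 - 165)/((558 - 310)*(657 + 935) - 620) = -2966 + 1798/(248*1592 - 620) = -2966 + 1798/(394816 - 620) = -2966 + 1798/394196 = -2966 + 1798*(1/394196) = -2966 + 29/6358 = -18857799/6358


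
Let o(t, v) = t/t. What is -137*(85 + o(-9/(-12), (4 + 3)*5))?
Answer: -11782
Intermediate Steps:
o(t, v) = 1
-137*(85 + o(-9/(-12), (4 + 3)*5)) = -137*(85 + 1) = -137*86 = -11782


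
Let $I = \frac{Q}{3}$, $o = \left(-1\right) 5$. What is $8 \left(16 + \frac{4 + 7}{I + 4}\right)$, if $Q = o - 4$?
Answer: $216$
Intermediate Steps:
$o = -5$
$Q = -9$ ($Q = -5 - 4 = -9$)
$I = -3$ ($I = - \frac{9}{3} = \left(-9\right) \frac{1}{3} = -3$)
$8 \left(16 + \frac{4 + 7}{I + 4}\right) = 8 \left(16 + \frac{4 + 7}{-3 + 4}\right) = 8 \left(16 + \frac{11}{1}\right) = 8 \left(16 + 11 \cdot 1\right) = 8 \left(16 + 11\right) = 8 \cdot 27 = 216$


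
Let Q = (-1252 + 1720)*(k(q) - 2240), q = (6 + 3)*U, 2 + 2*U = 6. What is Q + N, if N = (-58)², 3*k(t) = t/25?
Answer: -26121092/25 ≈ -1.0448e+6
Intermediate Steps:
U = 2 (U = -1 + (½)*6 = -1 + 3 = 2)
q = 18 (q = (6 + 3)*2 = 9*2 = 18)
k(t) = t/75 (k(t) = (t/25)/3 = t/75)
Q = -26205192/25 (Q = (-1252 + 1720)*((1/75)*18 - 2240) = 468*(6/25 - 2240) = 468*(-55994/25) = -26205192/25 ≈ -1.0482e+6)
N = 3364
Q + N = -26205192/25 + 3364 = -26121092/25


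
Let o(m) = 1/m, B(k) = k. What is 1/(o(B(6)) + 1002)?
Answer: 6/6013 ≈ 0.00099784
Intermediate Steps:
1/(o(B(6)) + 1002) = 1/(1/6 + 1002) = 1/(⅙ + 1002) = 1/(6013/6) = 6/6013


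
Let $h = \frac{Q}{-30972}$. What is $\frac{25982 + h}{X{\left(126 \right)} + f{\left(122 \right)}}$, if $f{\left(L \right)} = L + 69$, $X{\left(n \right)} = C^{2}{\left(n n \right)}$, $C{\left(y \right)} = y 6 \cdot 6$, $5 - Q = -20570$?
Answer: $\frac{804693929}{10117109088911364} \approx 7.9538 \cdot 10^{-8}$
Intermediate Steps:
$Q = 20575$ ($Q = 5 - -20570 = 5 + 20570 = 20575$)
$C{\left(y \right)} = 36 y$ ($C{\left(y \right)} = 6 y 6 = 36 y$)
$h = - \frac{20575}{30972}$ ($h = \frac{20575}{-30972} = 20575 \left(- \frac{1}{30972}\right) = - \frac{20575}{30972} \approx -0.66431$)
$X{\left(n \right)} = 1296 n^{4}$ ($X{\left(n \right)} = \left(36 n n\right)^{2} = \left(36 n^{2}\right)^{2} = 1296 n^{4}$)
$f{\left(L \right)} = 69 + L$
$\frac{25982 + h}{X{\left(126 \right)} + f{\left(122 \right)}} = \frac{25982 - \frac{20575}{30972}}{1296 \cdot 126^{4} + \left(69 + 122\right)} = \frac{804693929}{30972 \left(1296 \cdot 252047376 + 191\right)} = \frac{804693929}{30972 \left(326653399296 + 191\right)} = \frac{804693929}{30972 \cdot 326653399487} = \frac{804693929}{30972} \cdot \frac{1}{326653399487} = \frac{804693929}{10117109088911364}$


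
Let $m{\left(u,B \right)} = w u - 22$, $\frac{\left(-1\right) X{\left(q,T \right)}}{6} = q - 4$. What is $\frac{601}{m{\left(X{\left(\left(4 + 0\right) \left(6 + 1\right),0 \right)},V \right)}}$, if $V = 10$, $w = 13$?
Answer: $- \frac{601}{1894} \approx -0.31732$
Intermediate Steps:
$X{\left(q,T \right)} = 24 - 6 q$ ($X{\left(q,T \right)} = - 6 \left(q - 4\right) = - 6 \left(-4 + q\right) = 24 - 6 q$)
$m{\left(u,B \right)} = -22 + 13 u$ ($m{\left(u,B \right)} = 13 u - 22 = -22 + 13 u$)
$\frac{601}{m{\left(X{\left(\left(4 + 0\right) \left(6 + 1\right),0 \right)},V \right)}} = \frac{601}{-22 + 13 \left(24 - 6 \left(4 + 0\right) \left(6 + 1\right)\right)} = \frac{601}{-22 + 13 \left(24 - 6 \cdot 4 \cdot 7\right)} = \frac{601}{-22 + 13 \left(24 - 168\right)} = \frac{601}{-22 + 13 \left(-144\right)} = \frac{601}{-22 - 1872} = \frac{601}{-1894} = 601 \left(- \frac{1}{1894}\right) = - \frac{601}{1894}$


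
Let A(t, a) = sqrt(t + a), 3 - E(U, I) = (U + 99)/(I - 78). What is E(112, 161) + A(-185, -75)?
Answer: 38/83 + 2*I*sqrt(65) ≈ 0.45783 + 16.125*I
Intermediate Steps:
E(U, I) = 3 - (99 + U)/(-78 + I) (E(U, I) = 3 - (U + 99)/(I - 78) = 3 - (99 + U)/(-78 + I))
A(t, a) = sqrt(a + t)
E(112, 161) + A(-185, -75) = (-333 - 1*112 + 3*161)/(-78 + 161) + sqrt(-75 - 185) = (-333 - 112 + 483)/83 + sqrt(-260) = (1/83)*38 + 2*I*sqrt(65) = 38/83 + 2*I*sqrt(65)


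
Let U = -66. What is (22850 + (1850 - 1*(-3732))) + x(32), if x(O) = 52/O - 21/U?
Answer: 2502187/88 ≈ 28434.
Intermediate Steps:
x(O) = 7/22 + 52/O (x(O) = 52/O - 21/(-66) = 52/O - 21*(-1/66) = 52/O + 7/22 = 7/22 + 52/O)
(22850 + (1850 - 1*(-3732))) + x(32) = (22850 + (1850 - 1*(-3732))) + (7/22 + 52/32) = (22850 + (1850 + 3732)) + (7/22 + 52*(1/32)) = (22850 + 5582) + (7/22 + 13/8) = 28432 + 171/88 = 2502187/88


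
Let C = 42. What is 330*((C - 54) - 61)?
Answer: -24090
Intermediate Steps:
330*((C - 54) - 61) = 330*((42 - 54) - 61) = 330*(-12 - 61) = 330*(-73) = -24090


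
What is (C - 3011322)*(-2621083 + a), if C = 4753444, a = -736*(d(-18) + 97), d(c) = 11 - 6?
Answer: -4697030940910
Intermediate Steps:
d(c) = 5
a = -75072 (a = -736*(5 + 97) = -736*102 = -75072)
(C - 3011322)*(-2621083 + a) = (4753444 - 3011322)*(-2621083 - 75072) = 1742122*(-2696155) = -4697030940910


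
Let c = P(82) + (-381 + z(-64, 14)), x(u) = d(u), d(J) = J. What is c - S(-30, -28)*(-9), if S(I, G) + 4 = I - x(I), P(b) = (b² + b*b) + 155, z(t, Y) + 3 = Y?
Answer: 13197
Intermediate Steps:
z(t, Y) = -3 + Y
P(b) = 155 + 2*b² (P(b) = (b² + b²) + 155 = 2*b² + 155 = 155 + 2*b²)
x(u) = u
S(I, G) = -4 (S(I, G) = -4 + (I - I) = -4 + 0 = -4)
c = 13233 (c = (155 + 2*82²) + (-381 + (-3 + 14)) = (155 + 2*6724) + (-381 + 11) = (155 + 13448) - 370 = 13603 - 370 = 13233)
c - S(-30, -28)*(-9) = 13233 - (-4)*(-9) = 13233 - 1*36 = 13233 - 36 = 13197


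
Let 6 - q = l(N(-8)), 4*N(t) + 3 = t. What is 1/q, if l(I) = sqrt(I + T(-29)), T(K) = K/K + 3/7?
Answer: 168/1045 + 2*I*sqrt(259)/1045 ≈ 0.16077 + 0.030801*I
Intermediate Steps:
N(t) = -3/4 + t/4
T(K) = 10/7 (T(K) = 1 + 3*(1/7) = 1 + 3/7 = 10/7)
l(I) = sqrt(10/7 + I) (l(I) = sqrt(I + 10/7) = sqrt(10/7 + I))
q = 6 - I*sqrt(259)/14 (q = 6 - sqrt(70 + 49*(-3/4 + (1/4)*(-8)))/7 = 6 - sqrt(70 + 49*(-3/4 - 2))/7 = 6 - sqrt(70 + 49*(-11/4))/7 = 6 - sqrt(70 - 539/4)/7 = 6 - sqrt(-259/4)/7 = 6 - I*sqrt(259)/2/7 = 6 - I*sqrt(259)/14 ≈ 6.0 - 1.1495*I)
1/q = 1/(6 - I*sqrt(259)/14)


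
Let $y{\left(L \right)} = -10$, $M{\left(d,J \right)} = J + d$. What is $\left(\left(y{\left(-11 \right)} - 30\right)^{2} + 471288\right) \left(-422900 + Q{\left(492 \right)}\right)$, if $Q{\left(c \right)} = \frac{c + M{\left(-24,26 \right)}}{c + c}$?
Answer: $- \frac{24598044028766}{123} \approx -1.9998 \cdot 10^{11}$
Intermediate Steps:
$Q{\left(c \right)} = \frac{2 + c}{2 c}$ ($Q{\left(c \right)} = \frac{c + \left(26 - 24\right)}{c + c} = \frac{c + 2}{2 c} = \left(2 + c\right) \frac{1}{2 c} = \frac{2 + c}{2 c}$)
$\left(\left(y{\left(-11 \right)} - 30\right)^{2} + 471288\right) \left(-422900 + Q{\left(492 \right)}\right) = \left(\left(-10 - 30\right)^{2} + 471288\right) \left(-422900 + \frac{2 + 492}{2 \cdot 492}\right) = \left(\left(-40\right)^{2} + 471288\right) \left(-422900 + \frac{1}{2} \cdot \frac{1}{492} \cdot 494\right) = \left(1600 + 471288\right) \left(-422900 + \frac{247}{492}\right) = 472888 \left(- \frac{208066553}{492}\right) = - \frac{24598044028766}{123}$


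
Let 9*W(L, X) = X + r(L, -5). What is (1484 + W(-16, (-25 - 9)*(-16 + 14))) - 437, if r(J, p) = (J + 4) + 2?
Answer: 9481/9 ≈ 1053.4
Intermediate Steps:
r(J, p) = 6 + J (r(J, p) = (4 + J) + 2 = 6 + J)
W(L, X) = ⅔ + L/9 + X/9 (W(L, X) = (X + (6 + L))/9 = (6 + L + X)/9 = ⅔ + L/9 + X/9)
(1484 + W(-16, (-25 - 9)*(-16 + 14))) - 437 = (1484 + (⅔ + (⅑)*(-16) + ((-25 - 9)*(-16 + 14))/9)) - 437 = (1484 + (⅔ - 16/9 + (-34*(-2))/9)) - 437 = (1484 + (⅔ - 16/9 + (⅑)*68)) - 437 = (1484 + (⅔ - 16/9 + 68/9)) - 437 = (1484 + 58/9) - 437 = 13414/9 - 437 = 9481/9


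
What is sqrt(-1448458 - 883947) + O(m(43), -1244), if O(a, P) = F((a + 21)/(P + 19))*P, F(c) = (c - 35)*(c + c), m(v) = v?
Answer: -6837262848/1500625 + I*sqrt(2332405) ≈ -4556.3 + 1527.2*I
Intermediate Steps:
F(c) = 2*c*(-35 + c) (F(c) = (-35 + c)*(2*c) = 2*c*(-35 + c))
O(a, P) = 2*P*(-35 + (21 + a)/(19 + P))*(21 + a)/(19 + P) (O(a, P) = (2*((a + 21)/(P + 19))*(-35 + (a + 21)/(P + 19)))*P = (2*((21 + a)/(19 + P))*(-35 + (21 + a)/(19 + P)))*P = (2*(-35 + (21 + a)/(19 + P))*(21 + a)/(19 + P))*P = 2*P*(-35 + (21 + a)/(19 + P))*(21 + a)/(19 + P))
sqrt(-1448458 - 883947) + O(m(43), -1244) = sqrt(-1448458 - 883947) - 2*(-1244)*(21 + 43)*(644 - 1*43 + 35*(-1244))/(19 - 1244)**2 = sqrt(-2332405) - 2*(-1244)*64*(644 - 43 - 43540)/(-1225)**2 = I*sqrt(2332405) - 2*(-1244)*1/1500625*64*(-42939) = I*sqrt(2332405) - 6837262848/1500625 = -6837262848/1500625 + I*sqrt(2332405)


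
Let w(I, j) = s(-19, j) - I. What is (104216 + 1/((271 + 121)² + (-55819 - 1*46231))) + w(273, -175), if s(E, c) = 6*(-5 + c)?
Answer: 5309170883/51614 ≈ 1.0286e+5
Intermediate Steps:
s(E, c) = -30 + 6*c
w(I, j) = -30 - I + 6*j (w(I, j) = (-30 + 6*j) - I = -30 - I + 6*j)
(104216 + 1/((271 + 121)² + (-55819 - 1*46231))) + w(273, -175) = (104216 + 1/((271 + 121)² + (-55819 - 1*46231))) + (-30 - 1*273 + 6*(-175)) = (104216 + 1/(392² + (-55819 - 46231))) + (-30 - 273 - 1050) = (104216 + 1/(153664 - 102050)) - 1353 = (104216 + 1/51614) - 1353 = 5379004625/51614 - 1353 = 5309170883/51614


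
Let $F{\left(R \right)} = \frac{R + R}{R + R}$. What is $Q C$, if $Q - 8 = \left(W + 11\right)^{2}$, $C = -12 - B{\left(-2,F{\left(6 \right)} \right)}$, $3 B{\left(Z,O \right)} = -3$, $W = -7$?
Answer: $-264$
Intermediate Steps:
$F{\left(R \right)} = 1$ ($F{\left(R \right)} = \frac{2 R}{2 R} = 2 R \frac{1}{2 R} = 1$)
$B{\left(Z,O \right)} = -1$ ($B{\left(Z,O \right)} = \frac{1}{3} \left(-3\right) = -1$)
$C = -11$ ($C = -12 - -1 = -12 + 1 = -11$)
$Q = 24$ ($Q = 8 + \left(-7 + 11\right)^{2} = 8 + 4^{2} = 8 + 16 = 24$)
$Q C = 24 \left(-11\right) = -264$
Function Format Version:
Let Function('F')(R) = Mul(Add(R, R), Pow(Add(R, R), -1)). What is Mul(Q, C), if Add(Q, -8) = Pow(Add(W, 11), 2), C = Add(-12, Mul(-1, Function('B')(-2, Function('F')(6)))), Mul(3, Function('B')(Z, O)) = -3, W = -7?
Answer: -264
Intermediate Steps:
Function('F')(R) = 1 (Function('F')(R) = Mul(Mul(2, R), Pow(Mul(2, R), -1)) = Mul(Mul(2, R), Mul(Rational(1, 2), Pow(R, -1))) = 1)
Function('B')(Z, O) = -1 (Function('B')(Z, O) = Mul(Rational(1, 3), -3) = -1)
C = -11 (C = Add(-12, Mul(-1, -1)) = Add(-12, 1) = -11)
Q = 24 (Q = Add(8, Pow(Add(-7, 11), 2)) = Add(8, Pow(4, 2)) = Add(8, 16) = 24)
Mul(Q, C) = Mul(24, -11) = -264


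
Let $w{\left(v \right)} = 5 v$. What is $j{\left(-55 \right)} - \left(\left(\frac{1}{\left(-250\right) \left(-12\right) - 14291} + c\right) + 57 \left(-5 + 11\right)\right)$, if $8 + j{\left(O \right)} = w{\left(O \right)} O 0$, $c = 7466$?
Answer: $- \frac{88250455}{11291} \approx -7816.0$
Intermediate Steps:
$j{\left(O \right)} = -8$ ($j{\left(O \right)} = -8 + 5 O O 0 = -8 + 5 O^{2} \cdot 0 = -8 + 0 = -8$)
$j{\left(-55 \right)} - \left(\left(\frac{1}{\left(-250\right) \left(-12\right) - 14291} + c\right) + 57 \left(-5 + 11\right)\right) = -8 - \left(\left(\frac{1}{\left(-250\right) \left(-12\right) - 14291} + 7466\right) + 57 \left(-5 + 11\right)\right) = -8 - \left(\left(\frac{1}{3000 - 14291} + 7466\right) + 57 \cdot 6\right) = -8 - \left(\left(\frac{1}{-11291} + 7466\right) + 342\right) = -8 - \left(\left(- \frac{1}{11291} + 7466\right) + 342\right) = -8 - \left(\frac{84298605}{11291} + 342\right) = -8 - \frac{88160127}{11291} = - \frac{88250455}{11291}$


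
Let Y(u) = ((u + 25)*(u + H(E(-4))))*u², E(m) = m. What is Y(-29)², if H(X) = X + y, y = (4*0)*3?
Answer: 12323664144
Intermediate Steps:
y = 0 (y = 0*3 = 0)
H(X) = X (H(X) = X + 0 = X)
Y(u) = u²*(-4 + u)*(25 + u) (Y(u) = ((u + 25)*(u - 4))*u² = ((25 + u)*(-4 + u))*u² = ((-4 + u)*(25 + u))*u² = u²*(-4 + u)*(25 + u))
Y(-29)² = ((-29)²*(-100 + (-29)² + 21*(-29)))² = (841*(-100 + 841 - 609))² = (841*132)² = 111012² = 12323664144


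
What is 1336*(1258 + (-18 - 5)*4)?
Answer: 1557776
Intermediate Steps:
1336*(1258 + (-18 - 5)*4) = 1336*(1258 - 23*4) = 1336*(1258 - 92) = 1336*1166 = 1557776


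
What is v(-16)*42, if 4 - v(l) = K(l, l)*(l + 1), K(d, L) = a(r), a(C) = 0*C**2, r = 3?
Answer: 168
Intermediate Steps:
a(C) = 0
K(d, L) = 0
v(l) = 4 (v(l) = 4 - 0*(l + 1) = 4 - 0*(1 + l) = 4 - 1*0 = 4 + 0 = 4)
v(-16)*42 = 4*42 = 168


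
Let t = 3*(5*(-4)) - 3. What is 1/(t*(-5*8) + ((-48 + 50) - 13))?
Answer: 1/2509 ≈ 0.00039857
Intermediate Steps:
t = -63 (t = 3*(-20) - 3 = -60 - 3 = -63)
1/(t*(-5*8) + ((-48 + 50) - 13)) = 1/(-(-315)*8 + ((-48 + 50) - 13)) = 1/(-63*(-40) + (2 - 13)) = 1/(2520 - 11) = 1/2509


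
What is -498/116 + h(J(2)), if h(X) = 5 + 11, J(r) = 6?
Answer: 679/58 ≈ 11.707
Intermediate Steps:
h(X) = 16
-498/116 + h(J(2)) = -498/116 + 16 = -498*1/116 + 16 = -249/58 + 16 = 679/58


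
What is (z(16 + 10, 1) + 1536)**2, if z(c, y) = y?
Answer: 2362369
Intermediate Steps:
(z(16 + 10, 1) + 1536)**2 = (1 + 1536)**2 = 1537**2 = 2362369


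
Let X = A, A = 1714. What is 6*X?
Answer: 10284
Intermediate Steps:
X = 1714
6*X = 6*1714 = 10284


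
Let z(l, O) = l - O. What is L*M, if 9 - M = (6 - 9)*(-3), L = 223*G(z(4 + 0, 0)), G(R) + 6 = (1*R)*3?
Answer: 0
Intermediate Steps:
G(R) = -6 + 3*R (G(R) = -6 + (1*R)*3 = -6 + R*3 = -6 + 3*R)
L = 1338 (L = 223*(-6 + 3*((4 + 0) - 1*0)) = 223*(-6 + 3*(4 + 0)) = 223*(-6 + 3*4) = 223*(-6 + 12) = 223*6 = 1338)
M = 0 (M = 9 - (6 - 9)*(-3) = 9 - (-3)*(-3) = 9 - 1*9 = 9 - 9 = 0)
L*M = 1338*0 = 0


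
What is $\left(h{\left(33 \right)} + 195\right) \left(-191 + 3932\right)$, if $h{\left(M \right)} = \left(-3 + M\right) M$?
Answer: $4433085$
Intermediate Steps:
$h{\left(M \right)} = M \left(-3 + M\right)$
$\left(h{\left(33 \right)} + 195\right) \left(-191 + 3932\right) = \left(33 \left(-3 + 33\right) + 195\right) \left(-191 + 3932\right) = \left(33 \cdot 30 + 195\right) 3741 = \left(990 + 195\right) 3741 = 1185 \cdot 3741 = 4433085$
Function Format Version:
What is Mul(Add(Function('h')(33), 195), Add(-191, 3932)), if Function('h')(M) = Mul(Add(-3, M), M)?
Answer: 4433085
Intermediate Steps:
Function('h')(M) = Mul(M, Add(-3, M))
Mul(Add(Function('h')(33), 195), Add(-191, 3932)) = Mul(Add(Mul(33, Add(-3, 33)), 195), Add(-191, 3932)) = Mul(Add(Mul(33, 30), 195), 3741) = Mul(Add(990, 195), 3741) = Mul(1185, 3741) = 4433085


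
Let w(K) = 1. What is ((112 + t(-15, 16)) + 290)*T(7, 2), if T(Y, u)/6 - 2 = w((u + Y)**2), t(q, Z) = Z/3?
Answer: 7332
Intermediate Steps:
t(q, Z) = Z/3 (t(q, Z) = Z*(1/3) = Z/3)
T(Y, u) = 18 (T(Y, u) = 12 + 6*1 = 12 + 6 = 18)
((112 + t(-15, 16)) + 290)*T(7, 2) = ((112 + (1/3)*16) + 290)*18 = ((112 + 16/3) + 290)*18 = (352/3 + 290)*18 = (1222/3)*18 = 7332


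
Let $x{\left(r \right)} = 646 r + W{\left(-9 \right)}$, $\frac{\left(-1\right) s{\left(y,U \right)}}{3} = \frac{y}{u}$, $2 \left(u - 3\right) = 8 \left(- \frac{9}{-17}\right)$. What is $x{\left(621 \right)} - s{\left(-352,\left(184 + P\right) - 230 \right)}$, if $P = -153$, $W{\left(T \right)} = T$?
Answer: $\frac{11627569}{29} \approx 4.0095 \cdot 10^{5}$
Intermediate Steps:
$u = \frac{87}{17}$ ($u = 3 + \frac{8 \left(- \frac{9}{-17}\right)}{2} = 3 + \frac{8 \left(\left(-9\right) \left(- \frac{1}{17}\right)\right)}{2} = 3 + \frac{8 \cdot \frac{9}{17}}{2} = 3 + \frac{1}{2} \cdot \frac{72}{17} = 3 + \frac{36}{17} = \frac{87}{17} \approx 5.1176$)
$s{\left(y,U \right)} = - \frac{17 y}{29}$ ($s{\left(y,U \right)} = - 3 \frac{y}{\frac{87}{17}} = - 3 y \frac{17}{87} = - 3 \frac{17 y}{87} = - \frac{17 y}{29}$)
$x{\left(r \right)} = -9 + 646 r$ ($x{\left(r \right)} = 646 r - 9 = -9 + 646 r$)
$x{\left(621 \right)} - s{\left(-352,\left(184 + P\right) - 230 \right)} = \left(-9 + 646 \cdot 621\right) - \left(- \frac{17}{29}\right) \left(-352\right) = \left(-9 + 401166\right) - \frac{5984}{29} = 401157 - \frac{5984}{29} = \frac{11627569}{29}$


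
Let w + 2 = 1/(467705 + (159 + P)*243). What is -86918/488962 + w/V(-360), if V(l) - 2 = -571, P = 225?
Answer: -13598608560034/78042900393713 ≈ -0.17425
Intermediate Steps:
V(l) = -569 (V(l) = 2 - 571 = -569)
w = -1122033/561017 (w = -2 + 1/(467705 + (159 + 225)*243) = -2 + 1/(467705 + 384*243) = -2 + 1/(467705 + 93312) = -2 + 1/561017 = -1122033/561017 ≈ -2.0000)
-86918/488962 + w/V(-360) = -86918/488962 - 1122033/561017/(-569) = -86918*1/488962 - 1122033/561017*(-1/569) = -43459/244481 + 1122033/319218673 = -13598608560034/78042900393713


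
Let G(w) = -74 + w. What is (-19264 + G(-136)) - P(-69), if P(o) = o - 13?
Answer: -19392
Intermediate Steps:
P(o) = -13 + o
(-19264 + G(-136)) - P(-69) = (-19264 + (-74 - 136)) - (-13 - 69) = (-19264 - 210) - 1*(-82) = -19474 + 82 = -19392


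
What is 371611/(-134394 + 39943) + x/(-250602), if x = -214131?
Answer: -24300524247/7889869834 ≈ -3.0800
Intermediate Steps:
371611/(-134394 + 39943) + x/(-250602) = 371611/(-134394 + 39943) - 214131/(-250602) = 371611/(-94451) - 214131*(-1/250602) = 371611*(-1/94451) + 71377/83534 = -371611/94451 + 71377/83534 = -24300524247/7889869834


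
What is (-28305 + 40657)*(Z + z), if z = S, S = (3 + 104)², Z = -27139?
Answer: -193802880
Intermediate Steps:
S = 11449 (S = 107² = 11449)
z = 11449
(-28305 + 40657)*(Z + z) = (-28305 + 40657)*(-27139 + 11449) = 12352*(-15690) = -193802880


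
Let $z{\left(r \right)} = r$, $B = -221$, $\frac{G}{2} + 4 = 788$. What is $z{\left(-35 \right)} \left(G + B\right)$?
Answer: $-47145$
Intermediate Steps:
$G = 1568$ ($G = -8 + 2 \cdot 788 = -8 + 1576 = 1568$)
$z{\left(-35 \right)} \left(G + B\right) = - 35 \left(1568 - 221\right) = \left(-35\right) 1347 = -47145$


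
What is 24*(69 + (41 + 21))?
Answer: 3144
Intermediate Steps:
24*(69 + (41 + 21)) = 24*(69 + 62) = 24*131 = 3144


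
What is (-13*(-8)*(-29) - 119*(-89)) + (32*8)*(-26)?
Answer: 919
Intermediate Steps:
(-13*(-8)*(-29) - 119*(-89)) + (32*8)*(-26) = (104*(-29) + 10591) + 256*(-26) = (-3016 + 10591) - 6656 = 7575 - 6656 = 919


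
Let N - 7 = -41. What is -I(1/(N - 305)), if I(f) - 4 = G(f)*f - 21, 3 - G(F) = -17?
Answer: 5783/339 ≈ 17.059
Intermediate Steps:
N = -34 (N = 7 - 41 = -34)
G(F) = 20 (G(F) = 3 - 1*(-17) = 3 + 17 = 20)
I(f) = -17 + 20*f (I(f) = 4 + (20*f - 21) = 4 + (-21 + 20*f) = -17 + 20*f)
-I(1/(N - 305)) = -(-17 + 20/(-34 - 305)) = -(-17 + 20/(-339)) = -(-17 + 20*(-1/339)) = -(-17 - 20/339) = -1*(-5783/339) = 5783/339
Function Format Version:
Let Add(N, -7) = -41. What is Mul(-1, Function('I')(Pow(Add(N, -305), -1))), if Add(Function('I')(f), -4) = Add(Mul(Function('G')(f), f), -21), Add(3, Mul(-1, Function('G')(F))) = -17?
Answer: Rational(5783, 339) ≈ 17.059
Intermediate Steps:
N = -34 (N = Add(7, -41) = -34)
Function('G')(F) = 20 (Function('G')(F) = Add(3, Mul(-1, -17)) = Add(3, 17) = 20)
Function('I')(f) = Add(-17, Mul(20, f)) (Function('I')(f) = Add(4, Add(Mul(20, f), -21)) = Add(4, Add(-21, Mul(20, f))) = Add(-17, Mul(20, f)))
Mul(-1, Function('I')(Pow(Add(N, -305), -1))) = Mul(-1, Add(-17, Mul(20, Pow(Add(-34, -305), -1)))) = Mul(-1, Add(-17, Mul(20, Pow(-339, -1)))) = Mul(-1, Add(-17, Mul(20, Rational(-1, 339)))) = Mul(-1, Add(-17, Rational(-20, 339))) = Mul(-1, Rational(-5783, 339)) = Rational(5783, 339)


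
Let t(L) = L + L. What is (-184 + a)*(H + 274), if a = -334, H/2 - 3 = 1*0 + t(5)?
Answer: -155400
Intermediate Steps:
t(L) = 2*L
H = 26 (H = 6 + 2*(1*0 + 2*5) = 6 + 2*(0 + 10) = 6 + 2*10 = 6 + 20 = 26)
(-184 + a)*(H + 274) = (-184 - 334)*(26 + 274) = -518*300 = -155400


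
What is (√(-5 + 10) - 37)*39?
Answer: -1443 + 39*√5 ≈ -1355.8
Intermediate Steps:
(√(-5 + 10) - 37)*39 = (√5 - 37)*39 = (-37 + √5)*39 = -1443 + 39*√5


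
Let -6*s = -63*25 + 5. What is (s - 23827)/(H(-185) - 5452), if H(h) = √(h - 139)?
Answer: 96358648/22293471 + 106044*I/7431157 ≈ 4.3223 + 0.01427*I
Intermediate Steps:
s = 785/3 (s = -(-63*25 + 5)/6 = -(-1575 + 5)/6 = -⅙*(-1570) = 785/3 ≈ 261.67)
H(h) = √(-139 + h)
(s - 23827)/(H(-185) - 5452) = (785/3 - 23827)/(√(-139 - 185) - 5452) = -70696/(3*(√(-324) - 5452)) = -70696/(3*(18*I - 5452)) = -70696*(-5452 - 18*I)/29724628/3 = -17674*(-5452 - 18*I)/22293471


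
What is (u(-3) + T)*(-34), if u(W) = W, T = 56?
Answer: -1802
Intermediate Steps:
(u(-3) + T)*(-34) = (-3 + 56)*(-34) = 53*(-34) = -1802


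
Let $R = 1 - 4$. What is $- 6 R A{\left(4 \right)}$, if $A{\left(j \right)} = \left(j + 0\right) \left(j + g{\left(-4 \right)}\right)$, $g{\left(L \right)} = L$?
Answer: $0$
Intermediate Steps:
$R = -3$
$A{\left(j \right)} = j \left(-4 + j\right)$ ($A{\left(j \right)} = \left(j + 0\right) \left(j - 4\right) = j \left(-4 + j\right)$)
$- 6 R A{\left(4 \right)} = \left(-6\right) \left(-3\right) 4 \left(-4 + 4\right) = 18 \cdot 4 \cdot 0 = 18 \cdot 0 = 0$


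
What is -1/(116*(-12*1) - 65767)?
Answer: 1/67159 ≈ 1.4890e-5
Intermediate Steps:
-1/(116*(-12*1) - 65767) = -1/(116*(-12) - 65767) = -1/(-1392 - 65767) = -1/(-67159) = -1*(-1/67159) = 1/67159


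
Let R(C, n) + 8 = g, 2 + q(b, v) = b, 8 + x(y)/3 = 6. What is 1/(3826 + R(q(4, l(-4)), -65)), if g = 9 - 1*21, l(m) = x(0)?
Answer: 1/3806 ≈ 0.00026274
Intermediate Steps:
x(y) = -6 (x(y) = -24 + 3*6 = -24 + 18 = -6)
l(m) = -6
q(b, v) = -2 + b
g = -12 (g = 9 - 21 = -12)
R(C, n) = -20 (R(C, n) = -8 - 12 = -20)
1/(3826 + R(q(4, l(-4)), -65)) = 1/(3826 - 20) = 1/3806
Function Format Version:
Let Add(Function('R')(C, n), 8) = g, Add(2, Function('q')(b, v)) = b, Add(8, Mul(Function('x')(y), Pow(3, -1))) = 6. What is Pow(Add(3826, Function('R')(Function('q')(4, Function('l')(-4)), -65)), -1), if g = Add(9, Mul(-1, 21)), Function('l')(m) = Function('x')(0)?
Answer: Rational(1, 3806) ≈ 0.00026274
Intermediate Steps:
Function('x')(y) = -6 (Function('x')(y) = Add(-24, Mul(3, 6)) = Add(-24, 18) = -6)
Function('l')(m) = -6
Function('q')(b, v) = Add(-2, b)
g = -12 (g = Add(9, -21) = -12)
Function('R')(C, n) = -20 (Function('R')(C, n) = Add(-8, -12) = -20)
Pow(Add(3826, Function('R')(Function('q')(4, Function('l')(-4)), -65)), -1) = Pow(Add(3826, -20), -1) = Pow(3806, -1) = Rational(1, 3806)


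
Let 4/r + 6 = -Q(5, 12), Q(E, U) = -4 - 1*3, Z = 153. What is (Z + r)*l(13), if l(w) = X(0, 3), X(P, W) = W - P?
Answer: 471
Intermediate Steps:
Q(E, U) = -7 (Q(E, U) = -4 - 3 = -7)
l(w) = 3 (l(w) = 3 - 1*0 = 3 + 0 = 3)
r = 4 (r = 4/(-6 - 1*(-7)) = 4/(-6 + 7) = 4/1 = 4*1 = 4)
(Z + r)*l(13) = (153 + 4)*3 = 157*3 = 471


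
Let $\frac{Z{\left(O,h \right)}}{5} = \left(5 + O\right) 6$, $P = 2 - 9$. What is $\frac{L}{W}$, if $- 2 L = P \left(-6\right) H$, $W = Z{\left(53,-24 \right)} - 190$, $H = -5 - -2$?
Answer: $\frac{63}{1550} \approx 0.040645$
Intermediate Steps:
$P = -7$ ($P = 2 - 9 = -7$)
$H = -3$ ($H = -5 + 2 = -3$)
$Z{\left(O,h \right)} = 150 + 30 O$ ($Z{\left(O,h \right)} = 5 \left(5 + O\right) 6 = 5 \left(30 + 6 O\right) = 150 + 30 O$)
$W = 1550$ ($W = \left(150 + 30 \cdot 53\right) - 190 = \left(150 + 1590\right) - 190 = 1740 - 190 = 1550$)
$L = 63$ ($L = - \frac{\left(-7\right) \left(-6\right) \left(-3\right)}{2} = - \frac{42 \left(-3\right)}{2} = \left(- \frac{1}{2}\right) \left(-126\right) = 63$)
$\frac{L}{W} = \frac{63}{1550}$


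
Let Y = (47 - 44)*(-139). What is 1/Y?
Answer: -1/417 ≈ -0.0023981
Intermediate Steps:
Y = -417 (Y = 3*(-139) = -417)
1/Y = 1/(-417) = -1/417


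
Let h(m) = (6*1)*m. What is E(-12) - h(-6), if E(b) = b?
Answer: 24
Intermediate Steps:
h(m) = 6*m
E(-12) - h(-6) = -12 - 6*(-6) = -12 - 1*(-36) = -12 + 36 = 24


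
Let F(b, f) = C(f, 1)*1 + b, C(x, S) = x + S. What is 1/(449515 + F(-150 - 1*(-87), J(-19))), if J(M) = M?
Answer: 1/449434 ≈ 2.2250e-6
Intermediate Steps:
C(x, S) = S + x
F(b, f) = 1 + b + f (F(b, f) = (1 + f)*1 + b = (1 + f) + b = 1 + b + f)
1/(449515 + F(-150 - 1*(-87), J(-19))) = 1/(449515 + (1 + (-150 - 1*(-87)) - 19)) = 1/(449515 + (1 + (-150 + 87) - 19)) = 1/(449515 + (1 - 63 - 19)) = 1/(449515 - 81) = 1/449434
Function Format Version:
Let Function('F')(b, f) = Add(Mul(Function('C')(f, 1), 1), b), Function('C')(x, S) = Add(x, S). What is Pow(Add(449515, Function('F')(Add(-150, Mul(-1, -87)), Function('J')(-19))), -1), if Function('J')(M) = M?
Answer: Rational(1, 449434) ≈ 2.2250e-6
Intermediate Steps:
Function('C')(x, S) = Add(S, x)
Function('F')(b, f) = Add(1, b, f) (Function('F')(b, f) = Add(Mul(Add(1, f), 1), b) = Add(Add(1, f), b) = Add(1, b, f))
Pow(Add(449515, Function('F')(Add(-150, Mul(-1, -87)), Function('J')(-19))), -1) = Pow(Add(449515, Add(1, Add(-150, Mul(-1, -87)), -19)), -1) = Pow(Add(449515, Add(1, Add(-150, 87), -19)), -1) = Pow(Add(449515, Add(1, -63, -19)), -1) = Pow(Add(449515, -81), -1) = Pow(449434, -1) = Rational(1, 449434)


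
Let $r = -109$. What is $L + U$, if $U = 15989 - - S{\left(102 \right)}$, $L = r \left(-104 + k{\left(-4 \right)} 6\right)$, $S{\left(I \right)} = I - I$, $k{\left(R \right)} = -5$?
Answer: $30595$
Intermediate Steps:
$S{\left(I \right)} = 0$
$L = 14606$ ($L = - 109 \left(-104 - 30\right) = \left(-109\right) \left(-134\right) = 14606$)
$U = 15989$ ($U = 15989 - \left(-1\right) 0 = 15989 - 0 = 15989 + 0 = 15989$)
$L + U = 14606 + 15989 = 30595$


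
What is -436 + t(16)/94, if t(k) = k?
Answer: -20484/47 ≈ -435.83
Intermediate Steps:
-436 + t(16)/94 = -436 + 16/94 = -436 + 16*(1/94) = -436 + 8/47 = -20484/47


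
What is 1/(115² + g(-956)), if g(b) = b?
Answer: 1/12269 ≈ 8.1506e-5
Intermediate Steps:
1/(115² + g(-956)) = 1/(115² - 956) = 1/(13225 - 956) = 1/12269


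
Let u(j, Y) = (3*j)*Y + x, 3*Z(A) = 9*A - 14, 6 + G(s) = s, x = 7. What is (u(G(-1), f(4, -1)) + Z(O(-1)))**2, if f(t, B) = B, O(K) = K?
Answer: 3721/9 ≈ 413.44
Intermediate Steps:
G(s) = -6 + s
Z(A) = -14/3 + 3*A (Z(A) = (9*A - 14)/3 = (-14 + 9*A)/3 = -14/3 + 3*A)
u(j, Y) = 7 + 3*Y*j (u(j, Y) = (3*j)*Y + 7 = 3*Y*j + 7 = 7 + 3*Y*j)
(u(G(-1), f(4, -1)) + Z(O(-1)))**2 = ((7 + 3*(-1)*(-6 - 1)) + (-14/3 + 3*(-1)))**2 = ((7 + 3*(-1)*(-7)) + (-14/3 - 3))**2 = ((7 + 21) - 23/3)**2 = (28 - 23/3)**2 = (61/3)**2 = 3721/9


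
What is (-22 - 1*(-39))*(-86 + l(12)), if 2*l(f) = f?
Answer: -1360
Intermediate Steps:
l(f) = f/2
(-22 - 1*(-39))*(-86 + l(12)) = (-22 - 1*(-39))*(-86 + (1/2)*12) = (-22 + 39)*(-86 + 6) = 17*(-80) = -1360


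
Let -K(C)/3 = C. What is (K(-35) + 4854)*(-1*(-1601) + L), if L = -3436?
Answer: -9099765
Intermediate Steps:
K(C) = -3*C
(K(-35) + 4854)*(-1*(-1601) + L) = (-3*(-35) + 4854)*(-1*(-1601) - 3436) = (105 + 4854)*(1601 - 3436) = 4959*(-1835) = -9099765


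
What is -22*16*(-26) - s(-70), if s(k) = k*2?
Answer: 9292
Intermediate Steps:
s(k) = 2*k
-22*16*(-26) - s(-70) = -22*16*(-26) - 2*(-70) = -352*(-26) - 1*(-140) = 9152 + 140 = 9292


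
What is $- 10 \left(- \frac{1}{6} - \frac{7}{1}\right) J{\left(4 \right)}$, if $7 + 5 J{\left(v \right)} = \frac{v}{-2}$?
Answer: $-129$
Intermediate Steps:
$J{\left(v \right)} = - \frac{7}{5} - \frac{v}{10}$ ($J{\left(v \right)} = - \frac{7}{5} + \frac{v \frac{1}{-2}}{5} = - \frac{7}{5} + \frac{v \left(- \frac{1}{2}\right)}{5} = - \frac{7}{5} + \frac{\left(- \frac{1}{2}\right) v}{5} = - \frac{7}{5} - \frac{v}{10}$)
$- 10 \left(- \frac{1}{6} - \frac{7}{1}\right) J{\left(4 \right)} = - 10 \left(- \frac{1}{6} - \frac{7}{1}\right) \left(- \frac{7}{5} - \frac{2}{5}\right) = - 10 \left(\left(-1\right) \frac{1}{6} - 7\right) \left(- \frac{7}{5} - \frac{2}{5}\right) = - 10 \left(- \frac{1}{6} - 7\right) \left(- \frac{9}{5}\right) = \left(-10\right) \left(- \frac{43}{6}\right) \left(- \frac{9}{5}\right) = \frac{215}{3} \left(- \frac{9}{5}\right) = -129$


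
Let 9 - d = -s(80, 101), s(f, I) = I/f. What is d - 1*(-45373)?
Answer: 3630661/80 ≈ 45383.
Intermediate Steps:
d = 821/80 (d = 9 - (-1)*101/80 = 9 - 1*(-101/80) = 9 + 101/80 = 821/80 ≈ 10.262)
d - 1*(-45373) = 821/80 - 1*(-45373) = 821/80 + 45373 = 3630661/80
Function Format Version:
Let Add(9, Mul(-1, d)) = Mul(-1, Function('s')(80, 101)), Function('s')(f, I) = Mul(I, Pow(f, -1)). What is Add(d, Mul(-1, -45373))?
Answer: Rational(3630661, 80) ≈ 45383.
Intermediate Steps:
d = Rational(821, 80) (d = Add(9, Mul(-1, Mul(-1, Mul(101, Pow(80, -1))))) = Add(9, Mul(-1, Mul(-1, Mul(101, Rational(1, 80))))) = Add(9, Mul(-1, Mul(-1, Rational(101, 80)))) = Add(9, Mul(-1, Rational(-101, 80))) = Add(9, Rational(101, 80)) = Rational(821, 80) ≈ 10.262)
Add(d, Mul(-1, -45373)) = Add(Rational(821, 80), Mul(-1, -45373)) = Add(Rational(821, 80), 45373) = Rational(3630661, 80)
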